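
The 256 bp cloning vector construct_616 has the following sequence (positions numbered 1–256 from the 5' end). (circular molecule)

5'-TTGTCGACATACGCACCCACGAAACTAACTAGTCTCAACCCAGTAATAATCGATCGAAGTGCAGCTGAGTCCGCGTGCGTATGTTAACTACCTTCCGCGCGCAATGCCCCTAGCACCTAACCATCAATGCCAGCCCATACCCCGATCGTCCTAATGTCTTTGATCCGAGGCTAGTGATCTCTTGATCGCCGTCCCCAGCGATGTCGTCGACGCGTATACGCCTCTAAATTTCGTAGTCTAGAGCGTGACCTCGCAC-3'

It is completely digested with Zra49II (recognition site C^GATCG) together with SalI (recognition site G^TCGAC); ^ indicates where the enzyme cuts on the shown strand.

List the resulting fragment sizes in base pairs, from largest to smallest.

92, 63, 53, 48 bp

Zra49II sites (CGATCG) start at positions 51, 143.
Zra49II cuts after the first base of each site, so after positions 51, 143.
SalI sites (GTCGAC) start at positions 3, 206.
SalI cuts after the first base of each site, so after positions 3, 206.
Combined cut positions: 3, 51, 143, 206.
Circular molecule, 4 cuts → 4 fragments:
  4–51 → 48 bp
  52–143 → 92 bp
  144–206 → 63 bp
  207–256 then 1–3 → 50 + 3 = 53 bp
Sorted largest to smallest: 92, 63, 53, 48 bp.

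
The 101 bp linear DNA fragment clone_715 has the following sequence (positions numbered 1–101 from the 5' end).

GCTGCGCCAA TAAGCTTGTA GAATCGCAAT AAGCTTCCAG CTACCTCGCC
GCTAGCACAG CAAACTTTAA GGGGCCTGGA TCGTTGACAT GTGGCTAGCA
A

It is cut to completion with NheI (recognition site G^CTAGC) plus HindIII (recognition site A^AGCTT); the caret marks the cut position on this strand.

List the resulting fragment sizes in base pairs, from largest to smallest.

NheI sites (GCTAGC) start at positions 51, 94.
NheI cuts after the first base of each site, so after positions 51, 94.
HindIII sites (AAGCTT) start at positions 12, 31.
HindIII cuts after the first base of each site, so after positions 12, 31.
Combined cut positions: 12, 31, 51, 94.
Linear molecule, 4 cuts → 5 fragments:
  1–12 → 12 bp
  13–31 → 19 bp
  32–51 → 20 bp
  52–94 → 43 bp
  95–101 → 7 bp
Sorted largest to smallest: 43, 20, 19, 12, 7 bp.

43, 20, 19, 12, 7 bp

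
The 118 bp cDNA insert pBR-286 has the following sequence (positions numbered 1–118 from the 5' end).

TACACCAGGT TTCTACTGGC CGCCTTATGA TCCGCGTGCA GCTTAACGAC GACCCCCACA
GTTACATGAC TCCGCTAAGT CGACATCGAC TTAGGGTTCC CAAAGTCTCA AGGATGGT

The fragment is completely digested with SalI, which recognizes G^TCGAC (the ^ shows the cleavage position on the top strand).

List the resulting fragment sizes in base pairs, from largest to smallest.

79, 39 bp

The SalI site (GTCGAC) starts at position 79.
SalI cuts after the first base of each site, so after position 79.
Linear molecule, 1 cut → 2 fragments:
  1–79 → 79 bp
  80–118 → 39 bp
Sorted largest to smallest: 79, 39 bp.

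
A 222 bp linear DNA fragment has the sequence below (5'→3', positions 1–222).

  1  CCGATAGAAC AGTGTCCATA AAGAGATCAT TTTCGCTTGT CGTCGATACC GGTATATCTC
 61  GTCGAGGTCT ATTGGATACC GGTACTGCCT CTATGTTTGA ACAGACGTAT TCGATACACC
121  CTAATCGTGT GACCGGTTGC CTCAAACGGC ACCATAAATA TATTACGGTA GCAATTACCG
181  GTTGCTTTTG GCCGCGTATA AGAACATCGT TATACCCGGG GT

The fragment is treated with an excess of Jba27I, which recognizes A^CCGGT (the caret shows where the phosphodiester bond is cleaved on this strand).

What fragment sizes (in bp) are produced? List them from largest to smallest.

Jba27I sites (ACCGGT) start at positions 48, 78, 132, 177.
Jba27I cuts after the first base of each site, so after positions 48, 78, 132, 177.
Linear molecule, 4 cuts → 5 fragments:
  1–48 → 48 bp
  49–78 → 30 bp
  79–132 → 54 bp
  133–177 → 45 bp
  178–222 → 45 bp
Sorted largest to smallest: 54, 48, 45, 45, 30 bp.

54, 48, 45, 45, 30 bp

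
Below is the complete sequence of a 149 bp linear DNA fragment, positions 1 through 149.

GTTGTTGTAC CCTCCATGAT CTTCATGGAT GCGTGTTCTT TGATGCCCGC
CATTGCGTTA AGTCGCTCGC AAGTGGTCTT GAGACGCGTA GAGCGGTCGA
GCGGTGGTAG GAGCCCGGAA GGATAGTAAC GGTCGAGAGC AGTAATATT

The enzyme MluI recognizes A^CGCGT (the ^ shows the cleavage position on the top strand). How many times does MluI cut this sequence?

ACGCGT occurs starting at position 84.
MluI cuts at 1 site.

1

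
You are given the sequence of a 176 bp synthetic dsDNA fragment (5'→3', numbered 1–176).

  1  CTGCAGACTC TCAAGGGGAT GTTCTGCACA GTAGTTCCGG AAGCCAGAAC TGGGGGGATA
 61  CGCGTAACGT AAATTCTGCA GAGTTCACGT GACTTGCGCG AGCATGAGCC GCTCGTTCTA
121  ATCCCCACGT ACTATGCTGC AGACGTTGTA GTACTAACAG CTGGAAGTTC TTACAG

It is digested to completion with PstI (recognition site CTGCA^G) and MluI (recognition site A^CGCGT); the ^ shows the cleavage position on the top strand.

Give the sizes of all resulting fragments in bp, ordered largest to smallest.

PstI sites (CTGCAG) start at positions 1, 76, 137.
PstI cuts after base 5 of each site (before the last base), so after positions 5, 80, 141.
The MluI site (ACGCGT) starts at position 60.
MluI cuts after the first base of each site, so after position 60.
Combined cut positions: 5, 60, 80, 141.
Linear molecule, 4 cuts → 5 fragments:
  1–5 → 5 bp
  6–60 → 55 bp
  61–80 → 20 bp
  81–141 → 61 bp
  142–176 → 35 bp
Sorted largest to smallest: 61, 55, 35, 20, 5 bp.

61, 55, 35, 20, 5 bp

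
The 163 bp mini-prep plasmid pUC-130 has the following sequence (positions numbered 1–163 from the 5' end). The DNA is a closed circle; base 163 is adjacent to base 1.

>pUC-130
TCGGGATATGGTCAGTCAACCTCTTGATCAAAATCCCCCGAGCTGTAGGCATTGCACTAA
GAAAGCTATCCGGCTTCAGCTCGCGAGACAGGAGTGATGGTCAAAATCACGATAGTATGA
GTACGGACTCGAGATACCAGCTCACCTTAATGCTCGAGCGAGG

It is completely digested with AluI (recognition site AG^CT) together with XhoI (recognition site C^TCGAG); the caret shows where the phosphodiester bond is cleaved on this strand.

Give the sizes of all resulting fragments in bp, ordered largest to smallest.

AluI sites (AGCT) start at positions 41, 64, 78, 139.
AluI cuts after base 2 of each site, so after positions 42, 65, 79, 140.
XhoI sites (CTCGAG) start at positions 128, 153.
XhoI cuts after the first base of each site, so after positions 128, 153.
Combined cut positions: 42, 65, 79, 128, 140, 153.
Circular molecule, 6 cuts → 6 fragments:
  43–65 → 23 bp
  66–79 → 14 bp
  80–128 → 49 bp
  129–140 → 12 bp
  141–153 → 13 bp
  154–163 then 1–42 → 10 + 42 = 52 bp
Sorted largest to smallest: 52, 49, 23, 14, 13, 12 bp.

52, 49, 23, 14, 13, 12 bp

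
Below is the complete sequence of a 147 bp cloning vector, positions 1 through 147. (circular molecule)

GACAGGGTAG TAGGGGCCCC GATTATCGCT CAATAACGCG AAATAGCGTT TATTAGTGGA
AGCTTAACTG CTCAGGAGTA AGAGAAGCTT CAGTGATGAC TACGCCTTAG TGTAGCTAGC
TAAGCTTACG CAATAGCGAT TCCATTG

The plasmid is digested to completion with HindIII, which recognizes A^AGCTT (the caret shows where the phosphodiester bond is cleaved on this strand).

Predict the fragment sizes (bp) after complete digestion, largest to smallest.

HindIII sites (AAGCTT) start at positions 60, 85, 122.
HindIII cuts after the first base of each site, so after positions 60, 85, 122.
Circular molecule, 3 cuts → 3 fragments:
  61–85 → 25 bp
  86–122 → 37 bp
  123–147 then 1–60 → 25 + 60 = 85 bp
Sorted largest to smallest: 85, 37, 25 bp.

85, 37, 25 bp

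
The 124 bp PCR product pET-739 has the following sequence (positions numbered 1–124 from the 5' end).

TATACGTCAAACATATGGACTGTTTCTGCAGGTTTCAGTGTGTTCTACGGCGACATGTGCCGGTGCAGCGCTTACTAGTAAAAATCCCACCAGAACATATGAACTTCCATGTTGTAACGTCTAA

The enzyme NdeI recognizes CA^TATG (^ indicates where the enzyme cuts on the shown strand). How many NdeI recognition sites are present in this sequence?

2

CATATG occurs starting at positions 12, 96.
NdeI cuts at 2 sites.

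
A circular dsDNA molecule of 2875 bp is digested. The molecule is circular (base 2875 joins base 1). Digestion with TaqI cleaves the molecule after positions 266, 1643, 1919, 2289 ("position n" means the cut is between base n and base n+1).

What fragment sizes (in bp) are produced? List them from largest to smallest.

Circular molecule, 4 cuts → 4 fragments:
  1643 − 266 = 1377 bp
  1919 − 1643 = 276 bp
  2289 − 1919 = 370 bp
  wrap: 2875 − 2289 + 266 = 852 bp
Sorted largest to smallest: 1377, 852, 370, 276 bp.

1377, 852, 370, 276 bp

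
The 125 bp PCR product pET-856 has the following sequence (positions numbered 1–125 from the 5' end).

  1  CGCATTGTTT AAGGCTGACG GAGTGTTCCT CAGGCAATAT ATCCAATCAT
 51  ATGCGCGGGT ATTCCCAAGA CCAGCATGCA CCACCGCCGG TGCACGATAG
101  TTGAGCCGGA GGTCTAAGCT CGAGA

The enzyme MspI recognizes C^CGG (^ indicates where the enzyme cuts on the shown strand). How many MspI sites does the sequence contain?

2

CCGG occurs starting at positions 87, 106.
MspI cuts at 2 sites.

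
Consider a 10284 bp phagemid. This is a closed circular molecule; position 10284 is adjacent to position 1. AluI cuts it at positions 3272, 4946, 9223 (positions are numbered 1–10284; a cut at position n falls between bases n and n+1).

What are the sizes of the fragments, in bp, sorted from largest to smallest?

4333, 4277, 1674 bp

Circular molecule, 3 cuts → 3 fragments:
  4946 − 3272 = 1674 bp
  9223 − 4946 = 4277 bp
  wrap: 10284 − 9223 + 3272 = 4333 bp
Sorted largest to smallest: 4333, 4277, 1674 bp.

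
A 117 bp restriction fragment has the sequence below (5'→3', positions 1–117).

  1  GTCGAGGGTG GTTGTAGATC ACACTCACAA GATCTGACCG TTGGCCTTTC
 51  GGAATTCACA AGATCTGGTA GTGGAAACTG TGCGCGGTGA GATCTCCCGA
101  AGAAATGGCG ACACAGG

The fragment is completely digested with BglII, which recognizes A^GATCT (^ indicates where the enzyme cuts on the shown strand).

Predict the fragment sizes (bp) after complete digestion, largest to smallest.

BglII sites (AGATCT) start at positions 30, 61, 90.
BglII cuts after the first base of each site, so after positions 30, 61, 90.
Linear molecule, 3 cuts → 4 fragments:
  1–30 → 30 bp
  31–61 → 31 bp
  62–90 → 29 bp
  91–117 → 27 bp
Sorted largest to smallest: 31, 30, 29, 27 bp.

31, 30, 29, 27 bp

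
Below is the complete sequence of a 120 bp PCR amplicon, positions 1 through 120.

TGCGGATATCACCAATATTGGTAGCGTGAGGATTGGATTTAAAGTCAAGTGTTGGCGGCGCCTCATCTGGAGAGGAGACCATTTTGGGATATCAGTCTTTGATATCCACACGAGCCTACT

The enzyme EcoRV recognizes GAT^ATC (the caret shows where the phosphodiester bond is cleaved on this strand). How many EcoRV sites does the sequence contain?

GATATC occurs starting at positions 5, 88, 101.
EcoRV cuts at 3 sites.

3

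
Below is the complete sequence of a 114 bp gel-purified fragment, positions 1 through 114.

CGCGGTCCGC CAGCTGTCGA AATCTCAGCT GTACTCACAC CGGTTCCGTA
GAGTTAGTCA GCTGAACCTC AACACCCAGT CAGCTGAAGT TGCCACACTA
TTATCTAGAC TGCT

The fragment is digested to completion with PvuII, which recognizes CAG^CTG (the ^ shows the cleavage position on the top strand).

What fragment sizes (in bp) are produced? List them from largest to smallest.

33, 31, 22, 15, 13 bp

PvuII sites (CAGCTG) start at positions 11, 26, 59, 81.
PvuII cuts after base 3 of each site, so after positions 13, 28, 61, 83.
Linear molecule, 4 cuts → 5 fragments:
  1–13 → 13 bp
  14–28 → 15 bp
  29–61 → 33 bp
  62–83 → 22 bp
  84–114 → 31 bp
Sorted largest to smallest: 33, 31, 22, 15, 13 bp.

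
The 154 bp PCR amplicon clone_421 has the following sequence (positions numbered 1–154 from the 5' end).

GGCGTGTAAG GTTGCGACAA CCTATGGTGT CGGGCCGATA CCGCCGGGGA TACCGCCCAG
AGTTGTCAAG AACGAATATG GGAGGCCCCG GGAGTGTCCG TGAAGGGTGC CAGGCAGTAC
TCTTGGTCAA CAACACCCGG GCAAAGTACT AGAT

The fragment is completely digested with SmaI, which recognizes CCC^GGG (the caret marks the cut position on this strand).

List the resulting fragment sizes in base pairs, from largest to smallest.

89, 49, 16 bp

SmaI sites (CCCGGG) start at positions 87, 136.
SmaI cuts after base 3 of each site, so after positions 89, 138.
Linear molecule, 2 cuts → 3 fragments:
  1–89 → 89 bp
  90–138 → 49 bp
  139–154 → 16 bp
Sorted largest to smallest: 89, 49, 16 bp.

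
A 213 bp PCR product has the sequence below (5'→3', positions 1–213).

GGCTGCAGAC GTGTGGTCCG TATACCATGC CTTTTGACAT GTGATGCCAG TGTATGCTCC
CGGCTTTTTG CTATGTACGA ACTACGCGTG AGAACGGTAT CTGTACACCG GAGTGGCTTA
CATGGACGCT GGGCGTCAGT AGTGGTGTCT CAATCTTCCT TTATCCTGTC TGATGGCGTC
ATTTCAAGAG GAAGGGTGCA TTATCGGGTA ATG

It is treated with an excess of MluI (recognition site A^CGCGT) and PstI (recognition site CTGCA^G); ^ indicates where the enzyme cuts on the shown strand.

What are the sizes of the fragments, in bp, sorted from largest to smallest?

129, 77, 7 bp

The MluI site (ACGCGT) starts at position 84.
MluI cuts after the first base of each site, so after position 84.
The PstI site (CTGCAG) starts at position 3.
PstI cuts after base 5 of each site (before the last base), so after position 7.
Combined cut positions: 7, 84.
Linear molecule, 2 cuts → 3 fragments:
  1–7 → 7 bp
  8–84 → 77 bp
  85–213 → 129 bp
Sorted largest to smallest: 129, 77, 7 bp.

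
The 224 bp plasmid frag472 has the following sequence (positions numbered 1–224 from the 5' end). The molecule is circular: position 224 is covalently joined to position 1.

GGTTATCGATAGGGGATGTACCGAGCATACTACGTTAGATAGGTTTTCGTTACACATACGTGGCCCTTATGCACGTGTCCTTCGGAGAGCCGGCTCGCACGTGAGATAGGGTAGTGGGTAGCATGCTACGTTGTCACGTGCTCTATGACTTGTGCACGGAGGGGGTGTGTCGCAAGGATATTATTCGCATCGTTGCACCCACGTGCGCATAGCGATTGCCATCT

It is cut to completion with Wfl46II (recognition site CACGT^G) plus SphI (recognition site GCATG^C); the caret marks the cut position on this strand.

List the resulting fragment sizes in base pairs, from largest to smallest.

96, 65, 26, 23, 14 bp

Wfl46II sites (CACGTG) start at positions 72, 98, 135, 200.
Wfl46II cuts after base 5 of each site (before the last base), so after positions 76, 102, 139, 204.
The SphI site (GCATGC) starts at position 121.
SphI cuts after base 5 of each site (before the last base), so after position 125.
Combined cut positions: 76, 102, 125, 139, 204.
Circular molecule, 5 cuts → 5 fragments:
  77–102 → 26 bp
  103–125 → 23 bp
  126–139 → 14 bp
  140–204 → 65 bp
  205–224 then 1–76 → 20 + 76 = 96 bp
Sorted largest to smallest: 96, 65, 26, 23, 14 bp.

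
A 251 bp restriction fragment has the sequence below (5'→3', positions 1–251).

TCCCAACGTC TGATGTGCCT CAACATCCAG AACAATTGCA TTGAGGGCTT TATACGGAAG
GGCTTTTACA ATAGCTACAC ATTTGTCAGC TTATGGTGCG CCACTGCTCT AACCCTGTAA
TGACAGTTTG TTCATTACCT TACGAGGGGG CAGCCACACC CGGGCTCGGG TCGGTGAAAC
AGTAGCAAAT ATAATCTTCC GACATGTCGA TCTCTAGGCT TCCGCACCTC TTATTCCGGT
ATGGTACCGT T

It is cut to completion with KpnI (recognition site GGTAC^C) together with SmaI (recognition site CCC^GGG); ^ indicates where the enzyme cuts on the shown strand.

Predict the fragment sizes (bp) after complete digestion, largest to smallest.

The KpnI site (GGTACC) starts at position 243.
KpnI cuts after base 5 of each site (before the last base), so after position 247.
The SmaI site (CCCGGG) starts at position 159.
SmaI cuts after base 3 of each site, so after position 161.
Combined cut positions: 161, 247.
Linear molecule, 2 cuts → 3 fragments:
  1–161 → 161 bp
  162–247 → 86 bp
  248–251 → 4 bp
Sorted largest to smallest: 161, 86, 4 bp.

161, 86, 4 bp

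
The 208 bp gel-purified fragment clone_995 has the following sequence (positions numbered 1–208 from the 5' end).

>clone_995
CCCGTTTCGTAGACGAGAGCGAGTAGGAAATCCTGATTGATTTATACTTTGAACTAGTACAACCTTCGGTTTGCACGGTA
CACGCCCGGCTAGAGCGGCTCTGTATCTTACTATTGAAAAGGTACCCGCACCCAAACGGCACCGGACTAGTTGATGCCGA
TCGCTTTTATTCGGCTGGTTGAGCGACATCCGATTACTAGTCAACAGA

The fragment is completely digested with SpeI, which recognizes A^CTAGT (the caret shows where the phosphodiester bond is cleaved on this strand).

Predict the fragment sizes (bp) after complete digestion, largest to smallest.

SpeI sites (ACTAGT) start at positions 53, 146, 196.
SpeI cuts after the first base of each site, so after positions 53, 146, 196.
Linear molecule, 3 cuts → 4 fragments:
  1–53 → 53 bp
  54–146 → 93 bp
  147–196 → 50 bp
  197–208 → 12 bp
Sorted largest to smallest: 93, 53, 50, 12 bp.

93, 53, 50, 12 bp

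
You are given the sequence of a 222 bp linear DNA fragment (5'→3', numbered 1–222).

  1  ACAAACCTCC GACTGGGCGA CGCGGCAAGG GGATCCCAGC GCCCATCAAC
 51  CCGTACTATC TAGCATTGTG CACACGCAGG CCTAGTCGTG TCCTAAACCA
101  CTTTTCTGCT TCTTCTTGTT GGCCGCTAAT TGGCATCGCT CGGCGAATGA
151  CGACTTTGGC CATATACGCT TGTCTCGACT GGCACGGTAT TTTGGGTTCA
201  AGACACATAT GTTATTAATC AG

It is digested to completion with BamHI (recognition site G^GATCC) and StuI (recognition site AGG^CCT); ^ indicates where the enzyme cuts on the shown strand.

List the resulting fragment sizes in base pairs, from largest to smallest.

142, 49, 31 bp

The BamHI site (GGATCC) starts at position 31.
BamHI cuts after the first base of each site, so after position 31.
The StuI site (AGGCCT) starts at position 78.
StuI cuts after base 3 of each site, so after position 80.
Combined cut positions: 31, 80.
Linear molecule, 2 cuts → 3 fragments:
  1–31 → 31 bp
  32–80 → 49 bp
  81–222 → 142 bp
Sorted largest to smallest: 142, 49, 31 bp.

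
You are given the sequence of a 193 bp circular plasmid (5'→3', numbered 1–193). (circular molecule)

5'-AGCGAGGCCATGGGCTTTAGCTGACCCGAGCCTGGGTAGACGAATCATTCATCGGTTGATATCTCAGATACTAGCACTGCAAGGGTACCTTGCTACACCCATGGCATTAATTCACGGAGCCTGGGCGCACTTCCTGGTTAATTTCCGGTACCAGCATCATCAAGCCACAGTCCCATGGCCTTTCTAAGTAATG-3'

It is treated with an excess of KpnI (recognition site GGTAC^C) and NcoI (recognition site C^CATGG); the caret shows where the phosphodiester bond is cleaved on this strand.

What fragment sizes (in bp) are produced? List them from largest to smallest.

KpnI sites (GGTACC) start at positions 84, 147.
KpnI cuts after base 5 of each site (before the last base), so after positions 88, 151.
NcoI sites (CCATGG) start at positions 8, 99, 173.
NcoI cuts after the first base of each site, so after positions 8, 99, 173.
Combined cut positions: 8, 88, 99, 151, 173.
Circular molecule, 5 cuts → 5 fragments:
  9–88 → 80 bp
  89–99 → 11 bp
  100–151 → 52 bp
  152–173 → 22 bp
  174–193 then 1–8 → 20 + 8 = 28 bp
Sorted largest to smallest: 80, 52, 28, 22, 11 bp.

80, 52, 28, 22, 11 bp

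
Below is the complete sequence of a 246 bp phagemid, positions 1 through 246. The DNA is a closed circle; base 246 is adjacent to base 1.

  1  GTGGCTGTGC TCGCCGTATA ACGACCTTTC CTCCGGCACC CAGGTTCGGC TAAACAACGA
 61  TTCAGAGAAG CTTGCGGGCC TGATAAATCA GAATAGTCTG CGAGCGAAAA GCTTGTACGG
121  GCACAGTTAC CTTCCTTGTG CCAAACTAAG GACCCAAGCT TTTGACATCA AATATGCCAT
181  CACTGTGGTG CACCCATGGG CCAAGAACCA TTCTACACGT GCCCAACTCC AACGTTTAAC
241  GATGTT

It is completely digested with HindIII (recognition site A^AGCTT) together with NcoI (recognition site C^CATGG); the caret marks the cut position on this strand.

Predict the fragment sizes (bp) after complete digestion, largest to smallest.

120, 47, 41, 38 bp

HindIII sites (AAGCTT) start at positions 68, 109, 156.
HindIII cuts after the first base of each site, so after positions 68, 109, 156.
The NcoI site (CCATGG) starts at position 194.
NcoI cuts after the first base of each site, so after position 194.
Combined cut positions: 68, 109, 156, 194.
Circular molecule, 4 cuts → 4 fragments:
  69–109 → 41 bp
  110–156 → 47 bp
  157–194 → 38 bp
  195–246 then 1–68 → 52 + 68 = 120 bp
Sorted largest to smallest: 120, 47, 41, 38 bp.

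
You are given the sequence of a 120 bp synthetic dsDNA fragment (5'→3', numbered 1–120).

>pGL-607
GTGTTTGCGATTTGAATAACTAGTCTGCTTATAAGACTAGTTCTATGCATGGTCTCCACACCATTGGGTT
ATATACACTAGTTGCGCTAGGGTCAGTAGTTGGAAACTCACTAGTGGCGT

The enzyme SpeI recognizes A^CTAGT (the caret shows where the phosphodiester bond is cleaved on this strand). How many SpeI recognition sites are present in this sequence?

ACTAGT occurs starting at positions 19, 36, 77, 110.
SpeI cuts at 4 sites.

4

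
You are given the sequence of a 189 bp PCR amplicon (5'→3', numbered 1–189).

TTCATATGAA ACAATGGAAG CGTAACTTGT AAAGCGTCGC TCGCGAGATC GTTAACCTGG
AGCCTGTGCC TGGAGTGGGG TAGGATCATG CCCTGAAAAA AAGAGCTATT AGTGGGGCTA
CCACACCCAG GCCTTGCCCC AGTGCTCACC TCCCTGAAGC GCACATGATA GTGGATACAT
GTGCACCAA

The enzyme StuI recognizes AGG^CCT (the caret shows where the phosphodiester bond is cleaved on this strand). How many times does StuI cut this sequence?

AGGCCT occurs starting at position 129.
StuI cuts at 1 site.

1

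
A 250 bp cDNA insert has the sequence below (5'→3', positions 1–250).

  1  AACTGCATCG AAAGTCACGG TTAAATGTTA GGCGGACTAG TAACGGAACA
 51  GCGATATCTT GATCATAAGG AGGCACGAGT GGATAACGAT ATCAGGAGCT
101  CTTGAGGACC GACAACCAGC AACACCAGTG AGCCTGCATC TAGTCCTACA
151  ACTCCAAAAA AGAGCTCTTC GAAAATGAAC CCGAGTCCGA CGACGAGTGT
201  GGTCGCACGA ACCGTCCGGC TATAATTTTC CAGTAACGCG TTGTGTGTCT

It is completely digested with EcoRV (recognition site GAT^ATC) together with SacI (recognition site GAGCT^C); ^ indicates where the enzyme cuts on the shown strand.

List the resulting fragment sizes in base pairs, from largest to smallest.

EcoRV sites (GATATC) start at positions 53, 88.
EcoRV cuts after base 3 of each site, so after positions 55, 90.
SacI sites (GAGCTC) start at positions 96, 162.
SacI cuts after base 5 of each site (before the last base), so after positions 100, 166.
Combined cut positions: 55, 90, 100, 166.
Linear molecule, 4 cuts → 5 fragments:
  1–55 → 55 bp
  56–90 → 35 bp
  91–100 → 10 bp
  101–166 → 66 bp
  167–250 → 84 bp
Sorted largest to smallest: 84, 66, 55, 35, 10 bp.

84, 66, 55, 35, 10 bp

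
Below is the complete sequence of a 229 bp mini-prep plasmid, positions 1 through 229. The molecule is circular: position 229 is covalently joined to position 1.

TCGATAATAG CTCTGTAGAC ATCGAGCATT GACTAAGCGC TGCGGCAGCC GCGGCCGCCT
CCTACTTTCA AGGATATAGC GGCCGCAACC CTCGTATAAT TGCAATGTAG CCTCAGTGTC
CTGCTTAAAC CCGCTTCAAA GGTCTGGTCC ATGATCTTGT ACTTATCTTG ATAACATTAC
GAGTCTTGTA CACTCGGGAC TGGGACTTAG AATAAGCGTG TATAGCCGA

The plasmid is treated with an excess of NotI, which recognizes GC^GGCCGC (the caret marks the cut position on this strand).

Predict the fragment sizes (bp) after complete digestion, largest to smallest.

201, 28 bp

NotI sites (GCGGCCGC) start at positions 51, 79.
NotI cuts after base 2 of each site, so after positions 52, 80.
Circular molecule, 2 cuts → 2 fragments:
  53–80 → 28 bp
  81–229 then 1–52 → 149 + 52 = 201 bp
Sorted largest to smallest: 201, 28 bp.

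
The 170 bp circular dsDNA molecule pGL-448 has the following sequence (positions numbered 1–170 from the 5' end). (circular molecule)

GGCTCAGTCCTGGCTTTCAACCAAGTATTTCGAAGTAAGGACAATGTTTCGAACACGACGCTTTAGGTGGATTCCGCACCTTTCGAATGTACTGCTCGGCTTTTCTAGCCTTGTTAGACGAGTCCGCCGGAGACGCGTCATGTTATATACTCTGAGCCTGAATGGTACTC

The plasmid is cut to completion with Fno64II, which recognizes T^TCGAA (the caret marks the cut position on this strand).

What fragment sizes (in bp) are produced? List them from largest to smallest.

117, 34, 19 bp

Fno64II sites (TTCGAA) start at positions 29, 48, 82.
Fno64II cuts after the first base of each site, so after positions 29, 48, 82.
Circular molecule, 3 cuts → 3 fragments:
  30–48 → 19 bp
  49–82 → 34 bp
  83–170 then 1–29 → 88 + 29 = 117 bp
Sorted largest to smallest: 117, 34, 19 bp.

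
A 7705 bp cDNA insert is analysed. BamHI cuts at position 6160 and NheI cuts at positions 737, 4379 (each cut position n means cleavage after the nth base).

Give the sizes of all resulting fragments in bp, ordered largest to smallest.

Combined cut positions (sorted): 737, 4379, 6160.
Linear molecule, 3 cuts → 4 fragments:
  737 − 0 = 737 bp
  4379 − 737 = 3642 bp
  6160 − 4379 = 1781 bp
  7705 − 6160 = 1545 bp
Sorted largest to smallest: 3642, 1781, 1545, 737 bp.

3642, 1781, 1545, 737 bp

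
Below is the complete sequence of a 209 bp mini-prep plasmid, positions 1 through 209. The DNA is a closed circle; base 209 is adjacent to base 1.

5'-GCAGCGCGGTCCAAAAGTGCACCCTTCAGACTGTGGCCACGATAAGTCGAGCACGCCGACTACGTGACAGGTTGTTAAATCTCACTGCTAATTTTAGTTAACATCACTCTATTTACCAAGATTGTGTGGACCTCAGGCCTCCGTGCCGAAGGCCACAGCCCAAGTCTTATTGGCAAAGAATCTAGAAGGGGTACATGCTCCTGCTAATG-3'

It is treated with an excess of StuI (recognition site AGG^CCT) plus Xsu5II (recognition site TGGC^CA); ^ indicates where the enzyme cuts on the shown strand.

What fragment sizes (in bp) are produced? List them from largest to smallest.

The StuI site (AGGCCT) starts at position 135.
StuI cuts after base 3 of each site, so after position 137.
The Xsu5II site (TGGCCA) starts at position 34.
Xsu5II cuts after base 4 of each site, so after position 37.
Combined cut positions: 37, 137.
Circular molecule, 2 cuts → 2 fragments:
  38–137 → 100 bp
  138–209 then 1–37 → 72 + 37 = 109 bp
Sorted largest to smallest: 109, 100 bp.

109, 100 bp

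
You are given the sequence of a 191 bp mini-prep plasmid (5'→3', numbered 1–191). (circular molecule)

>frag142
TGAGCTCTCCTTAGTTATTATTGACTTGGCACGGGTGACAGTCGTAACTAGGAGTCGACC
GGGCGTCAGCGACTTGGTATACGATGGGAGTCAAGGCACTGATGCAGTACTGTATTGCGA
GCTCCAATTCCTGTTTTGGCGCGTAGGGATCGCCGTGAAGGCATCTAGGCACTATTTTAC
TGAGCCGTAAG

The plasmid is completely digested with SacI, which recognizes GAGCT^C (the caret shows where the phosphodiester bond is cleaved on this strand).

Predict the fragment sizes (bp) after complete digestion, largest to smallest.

SacI sites (GAGCTC) start at positions 2, 119.
SacI cuts after base 5 of each site (before the last base), so after positions 6, 123.
Circular molecule, 2 cuts → 2 fragments:
  7–123 → 117 bp
  124–191 then 1–6 → 68 + 6 = 74 bp
Sorted largest to smallest: 117, 74 bp.

117, 74 bp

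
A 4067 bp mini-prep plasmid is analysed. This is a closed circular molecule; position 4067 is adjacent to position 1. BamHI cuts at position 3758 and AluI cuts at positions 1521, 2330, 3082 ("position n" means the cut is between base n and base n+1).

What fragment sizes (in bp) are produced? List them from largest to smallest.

1830, 809, 752, 676 bp

Combined cut positions (sorted): 1521, 2330, 3082, 3758.
Circular molecule, 4 cuts → 4 fragments:
  2330 − 1521 = 809 bp
  3082 − 2330 = 752 bp
  3758 − 3082 = 676 bp
  wrap: 4067 − 3758 + 1521 = 1830 bp
Sorted largest to smallest: 1830, 809, 752, 676 bp.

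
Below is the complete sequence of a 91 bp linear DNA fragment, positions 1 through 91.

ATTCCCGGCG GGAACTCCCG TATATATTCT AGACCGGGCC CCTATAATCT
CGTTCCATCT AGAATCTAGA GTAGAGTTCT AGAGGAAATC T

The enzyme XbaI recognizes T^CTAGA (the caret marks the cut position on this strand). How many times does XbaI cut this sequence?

TCTAGA occurs starting at positions 28, 58, 65, 78.
XbaI cuts at 4 sites.

4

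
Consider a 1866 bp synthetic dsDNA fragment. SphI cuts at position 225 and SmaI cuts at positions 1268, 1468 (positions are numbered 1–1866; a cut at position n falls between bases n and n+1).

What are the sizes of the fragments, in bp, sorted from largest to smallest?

Combined cut positions (sorted): 225, 1268, 1468.
Linear molecule, 3 cuts → 4 fragments:
  225 − 0 = 225 bp
  1268 − 225 = 1043 bp
  1468 − 1268 = 200 bp
  1866 − 1468 = 398 bp
Sorted largest to smallest: 1043, 398, 225, 200 bp.

1043, 398, 225, 200 bp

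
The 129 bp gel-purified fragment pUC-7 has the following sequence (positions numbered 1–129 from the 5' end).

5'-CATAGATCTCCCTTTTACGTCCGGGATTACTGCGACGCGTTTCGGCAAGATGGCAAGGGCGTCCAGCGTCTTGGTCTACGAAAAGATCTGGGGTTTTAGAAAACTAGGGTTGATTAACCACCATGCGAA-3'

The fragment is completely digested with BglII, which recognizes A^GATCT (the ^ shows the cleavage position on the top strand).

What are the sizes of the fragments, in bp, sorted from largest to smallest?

BglII sites (AGATCT) start at positions 4, 84.
BglII cuts after the first base of each site, so after positions 4, 84.
Linear molecule, 2 cuts → 3 fragments:
  1–4 → 4 bp
  5–84 → 80 bp
  85–129 → 45 bp
Sorted largest to smallest: 80, 45, 4 bp.

80, 45, 4 bp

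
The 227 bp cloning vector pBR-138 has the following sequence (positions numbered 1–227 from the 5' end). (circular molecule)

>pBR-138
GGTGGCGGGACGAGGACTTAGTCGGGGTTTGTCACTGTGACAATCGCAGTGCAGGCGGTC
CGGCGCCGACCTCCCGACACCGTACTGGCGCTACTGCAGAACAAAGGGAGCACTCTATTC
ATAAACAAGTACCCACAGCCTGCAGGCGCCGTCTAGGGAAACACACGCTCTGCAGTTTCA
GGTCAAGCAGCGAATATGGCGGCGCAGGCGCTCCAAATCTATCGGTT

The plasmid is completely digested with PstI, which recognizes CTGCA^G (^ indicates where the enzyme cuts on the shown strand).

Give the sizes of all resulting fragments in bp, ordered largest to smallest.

151, 46, 30 bp

PstI sites (CTGCAG) start at positions 94, 140, 170.
PstI cuts after base 5 of each site (before the last base), so after positions 98, 144, 174.
Circular molecule, 3 cuts → 3 fragments:
  99–144 → 46 bp
  145–174 → 30 bp
  175–227 then 1–98 → 53 + 98 = 151 bp
Sorted largest to smallest: 151, 46, 30 bp.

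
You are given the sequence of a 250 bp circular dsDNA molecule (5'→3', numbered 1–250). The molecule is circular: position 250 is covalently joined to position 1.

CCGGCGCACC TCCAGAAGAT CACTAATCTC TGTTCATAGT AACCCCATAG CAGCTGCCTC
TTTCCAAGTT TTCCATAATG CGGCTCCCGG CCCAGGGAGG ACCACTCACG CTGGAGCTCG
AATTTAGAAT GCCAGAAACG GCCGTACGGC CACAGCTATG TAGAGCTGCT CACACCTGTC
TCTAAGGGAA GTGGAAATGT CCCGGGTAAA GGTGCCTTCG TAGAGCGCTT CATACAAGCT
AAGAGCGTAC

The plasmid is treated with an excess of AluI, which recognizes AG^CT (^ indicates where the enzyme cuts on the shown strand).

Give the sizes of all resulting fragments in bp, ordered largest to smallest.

73, 65, 63, 39, 10 bp

AluI sites (AGCT) start at positions 52, 115, 154, 164, 237.
AluI cuts after base 2 of each site, so after positions 53, 116, 155, 165, 238.
Circular molecule, 5 cuts → 5 fragments:
  54–116 → 63 bp
  117–155 → 39 bp
  156–165 → 10 bp
  166–238 → 73 bp
  239–250 then 1–53 → 12 + 53 = 65 bp
Sorted largest to smallest: 73, 65, 63, 39, 10 bp.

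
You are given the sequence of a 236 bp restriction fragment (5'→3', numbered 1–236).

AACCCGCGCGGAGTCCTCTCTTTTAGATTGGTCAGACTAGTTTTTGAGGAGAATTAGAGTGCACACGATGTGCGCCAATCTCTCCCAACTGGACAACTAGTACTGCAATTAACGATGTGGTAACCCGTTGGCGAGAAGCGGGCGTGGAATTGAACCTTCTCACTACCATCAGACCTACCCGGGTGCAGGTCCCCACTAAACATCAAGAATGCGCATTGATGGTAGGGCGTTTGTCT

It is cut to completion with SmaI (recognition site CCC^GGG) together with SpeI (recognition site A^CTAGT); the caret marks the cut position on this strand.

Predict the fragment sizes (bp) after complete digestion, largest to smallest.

The SmaI site (CCCGGG) starts at position 178.
SmaI cuts after base 3 of each site, so after position 180.
SpeI sites (ACTAGT) start at positions 36, 96.
SpeI cuts after the first base of each site, so after positions 36, 96.
Combined cut positions: 36, 96, 180.
Linear molecule, 3 cuts → 4 fragments:
  1–36 → 36 bp
  37–96 → 60 bp
  97–180 → 84 bp
  181–236 → 56 bp
Sorted largest to smallest: 84, 60, 56, 36 bp.

84, 60, 56, 36 bp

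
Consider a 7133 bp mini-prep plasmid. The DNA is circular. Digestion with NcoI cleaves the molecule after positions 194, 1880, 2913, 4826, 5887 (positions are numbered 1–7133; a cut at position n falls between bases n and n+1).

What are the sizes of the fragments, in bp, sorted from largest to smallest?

Circular molecule, 5 cuts → 5 fragments:
  1880 − 194 = 1686 bp
  2913 − 1880 = 1033 bp
  4826 − 2913 = 1913 bp
  5887 − 4826 = 1061 bp
  wrap: 7133 − 5887 + 194 = 1440 bp
Sorted largest to smallest: 1913, 1686, 1440, 1061, 1033 bp.

1913, 1686, 1440, 1061, 1033 bp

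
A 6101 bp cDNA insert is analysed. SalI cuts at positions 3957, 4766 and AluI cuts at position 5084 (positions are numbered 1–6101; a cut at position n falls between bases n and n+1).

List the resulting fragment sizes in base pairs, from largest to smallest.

3957, 1017, 809, 318 bp

Combined cut positions (sorted): 3957, 4766, 5084.
Linear molecule, 3 cuts → 4 fragments:
  3957 − 0 = 3957 bp
  4766 − 3957 = 809 bp
  5084 − 4766 = 318 bp
  6101 − 5084 = 1017 bp
Sorted largest to smallest: 3957, 1017, 809, 318 bp.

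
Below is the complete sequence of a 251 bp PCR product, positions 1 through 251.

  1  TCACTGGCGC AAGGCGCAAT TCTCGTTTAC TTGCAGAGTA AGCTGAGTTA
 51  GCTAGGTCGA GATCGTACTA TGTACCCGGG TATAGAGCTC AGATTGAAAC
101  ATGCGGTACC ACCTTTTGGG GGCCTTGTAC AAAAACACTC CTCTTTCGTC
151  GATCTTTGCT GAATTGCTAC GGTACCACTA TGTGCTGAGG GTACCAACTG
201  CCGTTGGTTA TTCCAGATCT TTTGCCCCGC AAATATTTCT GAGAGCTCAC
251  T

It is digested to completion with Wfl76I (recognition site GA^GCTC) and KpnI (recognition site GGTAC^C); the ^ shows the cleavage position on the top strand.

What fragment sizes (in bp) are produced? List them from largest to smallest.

Wfl76I sites (GAGCTC) start at positions 85, 243.
Wfl76I cuts after base 2 of each site, so after positions 86, 244.
KpnI sites (GGTACC) start at positions 105, 171, 190.
KpnI cuts after base 5 of each site (before the last base), so after positions 109, 175, 194.
Combined cut positions: 86, 109, 175, 194, 244.
Linear molecule, 5 cuts → 6 fragments:
  1–86 → 86 bp
  87–109 → 23 bp
  110–175 → 66 bp
  176–194 → 19 bp
  195–244 → 50 bp
  245–251 → 7 bp
Sorted largest to smallest: 86, 66, 50, 23, 19, 7 bp.

86, 66, 50, 23, 19, 7 bp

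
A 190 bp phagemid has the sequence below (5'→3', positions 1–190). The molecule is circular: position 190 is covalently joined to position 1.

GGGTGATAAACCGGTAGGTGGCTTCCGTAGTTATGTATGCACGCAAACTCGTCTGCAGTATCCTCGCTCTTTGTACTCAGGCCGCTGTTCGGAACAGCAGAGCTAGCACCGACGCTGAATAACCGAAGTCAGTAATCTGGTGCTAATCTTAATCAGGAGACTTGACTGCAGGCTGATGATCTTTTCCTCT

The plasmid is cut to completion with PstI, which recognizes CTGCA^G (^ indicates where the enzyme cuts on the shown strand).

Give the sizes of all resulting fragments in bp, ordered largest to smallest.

113, 77 bp

PstI sites (CTGCAG) start at positions 53, 166.
PstI cuts after base 5 of each site (before the last base), so after positions 57, 170.
Circular molecule, 2 cuts → 2 fragments:
  58–170 → 113 bp
  171–190 then 1–57 → 20 + 57 = 77 bp
Sorted largest to smallest: 113, 77 bp.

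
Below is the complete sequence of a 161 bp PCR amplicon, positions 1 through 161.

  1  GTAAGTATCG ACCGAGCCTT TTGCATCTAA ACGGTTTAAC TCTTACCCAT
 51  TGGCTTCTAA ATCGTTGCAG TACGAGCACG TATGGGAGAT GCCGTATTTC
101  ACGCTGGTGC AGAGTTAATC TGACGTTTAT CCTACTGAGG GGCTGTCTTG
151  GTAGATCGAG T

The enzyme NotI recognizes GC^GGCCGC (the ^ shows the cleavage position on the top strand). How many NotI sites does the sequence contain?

0

No occurrence of GCGGCCGC is present in the sequence.
NotI does not cut: 0 sites.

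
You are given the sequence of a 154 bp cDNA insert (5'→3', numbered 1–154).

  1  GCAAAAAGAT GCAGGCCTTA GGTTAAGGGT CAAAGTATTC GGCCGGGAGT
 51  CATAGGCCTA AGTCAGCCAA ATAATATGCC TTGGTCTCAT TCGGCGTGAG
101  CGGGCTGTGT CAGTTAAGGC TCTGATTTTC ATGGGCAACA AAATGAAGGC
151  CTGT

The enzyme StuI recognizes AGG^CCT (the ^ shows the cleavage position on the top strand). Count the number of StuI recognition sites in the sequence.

AGGCCT occurs starting at positions 13, 54, 147.
StuI cuts at 3 sites.

3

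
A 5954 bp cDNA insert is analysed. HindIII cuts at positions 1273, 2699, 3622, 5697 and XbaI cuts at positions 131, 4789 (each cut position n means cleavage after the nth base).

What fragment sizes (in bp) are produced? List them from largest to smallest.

Combined cut positions (sorted): 131, 1273, 2699, 3622, 4789, 5697.
Linear molecule, 6 cuts → 7 fragments:
  131 − 0 = 131 bp
  1273 − 131 = 1142 bp
  2699 − 1273 = 1426 bp
  3622 − 2699 = 923 bp
  4789 − 3622 = 1167 bp
  5697 − 4789 = 908 bp
  5954 − 5697 = 257 bp
Sorted largest to smallest: 1426, 1167, 1142, 923, 908, 257, 131 bp.

1426, 1167, 1142, 923, 908, 257, 131 bp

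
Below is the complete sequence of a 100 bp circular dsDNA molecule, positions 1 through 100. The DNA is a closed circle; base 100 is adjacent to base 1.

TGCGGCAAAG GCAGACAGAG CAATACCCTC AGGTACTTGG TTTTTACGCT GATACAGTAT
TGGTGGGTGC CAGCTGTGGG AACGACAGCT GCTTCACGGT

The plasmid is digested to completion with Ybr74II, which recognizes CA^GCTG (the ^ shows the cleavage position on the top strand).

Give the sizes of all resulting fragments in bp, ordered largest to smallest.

Ybr74II sites (CAGCTG) start at positions 71, 86.
Ybr74II cuts after base 2 of each site, so after positions 72, 87.
Circular molecule, 2 cuts → 2 fragments:
  73–87 → 15 bp
  88–100 then 1–72 → 13 + 72 = 85 bp
Sorted largest to smallest: 85, 15 bp.

85, 15 bp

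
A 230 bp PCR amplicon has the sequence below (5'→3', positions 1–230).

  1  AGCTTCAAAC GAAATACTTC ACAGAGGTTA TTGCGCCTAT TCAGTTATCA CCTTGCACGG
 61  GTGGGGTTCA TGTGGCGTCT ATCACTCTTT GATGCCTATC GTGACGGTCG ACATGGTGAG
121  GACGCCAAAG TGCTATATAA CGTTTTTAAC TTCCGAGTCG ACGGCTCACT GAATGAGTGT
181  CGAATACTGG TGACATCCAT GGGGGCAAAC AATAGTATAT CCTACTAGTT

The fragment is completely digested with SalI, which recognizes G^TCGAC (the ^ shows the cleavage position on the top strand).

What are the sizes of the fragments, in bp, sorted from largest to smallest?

SalI sites (GTCGAC) start at positions 107, 157.
SalI cuts after the first base of each site, so after positions 107, 157.
Linear molecule, 2 cuts → 3 fragments:
  1–107 → 107 bp
  108–157 → 50 bp
  158–230 → 73 bp
Sorted largest to smallest: 107, 73, 50 bp.

107, 73, 50 bp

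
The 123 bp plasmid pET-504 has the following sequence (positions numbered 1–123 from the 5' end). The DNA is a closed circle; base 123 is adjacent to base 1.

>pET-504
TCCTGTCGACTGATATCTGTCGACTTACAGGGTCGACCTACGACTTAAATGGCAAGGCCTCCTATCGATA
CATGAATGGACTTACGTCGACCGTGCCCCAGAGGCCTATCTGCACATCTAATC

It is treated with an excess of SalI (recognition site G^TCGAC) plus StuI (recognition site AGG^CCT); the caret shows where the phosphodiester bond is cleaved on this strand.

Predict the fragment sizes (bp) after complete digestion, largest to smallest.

29, 25, 24, 18, 14, 13 bp

SalI sites (GTCGAC) start at positions 5, 19, 32, 86.
SalI cuts after the first base of each site, so after positions 5, 19, 32, 86.
StuI sites (AGGCCT) start at positions 55, 102.
StuI cuts after base 3 of each site, so after positions 57, 104.
Combined cut positions: 5, 19, 32, 57, 86, 104.
Circular molecule, 6 cuts → 6 fragments:
  6–19 → 14 bp
  20–32 → 13 bp
  33–57 → 25 bp
  58–86 → 29 bp
  87–104 → 18 bp
  105–123 then 1–5 → 19 + 5 = 24 bp
Sorted largest to smallest: 29, 25, 24, 18, 14, 13 bp.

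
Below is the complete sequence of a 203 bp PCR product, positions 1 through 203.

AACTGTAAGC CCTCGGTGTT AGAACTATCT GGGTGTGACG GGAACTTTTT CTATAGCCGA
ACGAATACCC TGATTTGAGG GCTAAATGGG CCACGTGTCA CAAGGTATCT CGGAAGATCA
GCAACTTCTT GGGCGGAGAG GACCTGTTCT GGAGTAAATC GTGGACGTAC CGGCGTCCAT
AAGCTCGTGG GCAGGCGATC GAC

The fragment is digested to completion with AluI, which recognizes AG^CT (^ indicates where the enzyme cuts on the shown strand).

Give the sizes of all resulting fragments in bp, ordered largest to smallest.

183, 20 bp

The AluI site (AGCT) starts at position 182.
AluI cuts after base 2 of each site, so after position 183.
Linear molecule, 1 cut → 2 fragments:
  1–183 → 183 bp
  184–203 → 20 bp
Sorted largest to smallest: 183, 20 bp.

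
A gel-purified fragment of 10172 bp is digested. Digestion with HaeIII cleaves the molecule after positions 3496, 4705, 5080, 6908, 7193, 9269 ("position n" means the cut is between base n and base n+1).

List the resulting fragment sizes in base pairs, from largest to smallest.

Linear molecule, 6 cuts → 7 fragments:
  3496 − 0 = 3496 bp
  4705 − 3496 = 1209 bp
  5080 − 4705 = 375 bp
  6908 − 5080 = 1828 bp
  7193 − 6908 = 285 bp
  9269 − 7193 = 2076 bp
  10172 − 9269 = 903 bp
Sorted largest to smallest: 3496, 2076, 1828, 1209, 903, 375, 285 bp.

3496, 2076, 1828, 1209, 903, 375, 285 bp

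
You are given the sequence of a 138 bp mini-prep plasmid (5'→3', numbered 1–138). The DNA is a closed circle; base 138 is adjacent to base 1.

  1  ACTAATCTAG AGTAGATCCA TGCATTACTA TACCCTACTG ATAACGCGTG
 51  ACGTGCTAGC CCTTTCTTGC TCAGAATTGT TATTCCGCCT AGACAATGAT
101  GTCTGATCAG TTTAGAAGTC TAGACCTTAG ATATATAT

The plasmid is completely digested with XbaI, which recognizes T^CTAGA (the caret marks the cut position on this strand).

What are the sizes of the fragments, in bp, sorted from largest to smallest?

113, 25 bp

XbaI sites (TCTAGA) start at positions 6, 119.
XbaI cuts after the first base of each site, so after positions 6, 119.
Circular molecule, 2 cuts → 2 fragments:
  7–119 → 113 bp
  120–138 then 1–6 → 19 + 6 = 25 bp
Sorted largest to smallest: 113, 25 bp.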